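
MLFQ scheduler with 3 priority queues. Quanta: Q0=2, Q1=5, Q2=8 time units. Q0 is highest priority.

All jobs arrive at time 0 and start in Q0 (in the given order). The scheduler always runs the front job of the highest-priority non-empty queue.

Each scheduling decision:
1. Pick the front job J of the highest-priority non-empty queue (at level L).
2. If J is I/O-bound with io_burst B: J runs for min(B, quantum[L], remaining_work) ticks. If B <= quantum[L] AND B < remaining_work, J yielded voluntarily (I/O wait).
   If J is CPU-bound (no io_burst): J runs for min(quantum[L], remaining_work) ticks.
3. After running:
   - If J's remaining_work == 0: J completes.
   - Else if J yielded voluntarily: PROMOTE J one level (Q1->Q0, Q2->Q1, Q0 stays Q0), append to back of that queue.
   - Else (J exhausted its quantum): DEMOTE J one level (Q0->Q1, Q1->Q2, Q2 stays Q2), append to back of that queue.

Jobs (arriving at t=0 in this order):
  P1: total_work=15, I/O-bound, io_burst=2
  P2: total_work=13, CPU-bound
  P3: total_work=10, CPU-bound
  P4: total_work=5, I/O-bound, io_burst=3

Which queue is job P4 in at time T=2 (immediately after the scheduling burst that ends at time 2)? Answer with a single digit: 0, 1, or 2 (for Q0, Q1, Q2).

Answer: 0

Derivation:
t=0-2: P1@Q0 runs 2, rem=13, I/O yield, promote→Q0. Q0=[P2,P3,P4,P1] Q1=[] Q2=[]
t=2-4: P2@Q0 runs 2, rem=11, quantum used, demote→Q1. Q0=[P3,P4,P1] Q1=[P2] Q2=[]
t=4-6: P3@Q0 runs 2, rem=8, quantum used, demote→Q1. Q0=[P4,P1] Q1=[P2,P3] Q2=[]
t=6-8: P4@Q0 runs 2, rem=3, quantum used, demote→Q1. Q0=[P1] Q1=[P2,P3,P4] Q2=[]
t=8-10: P1@Q0 runs 2, rem=11, I/O yield, promote→Q0. Q0=[P1] Q1=[P2,P3,P4] Q2=[]
t=10-12: P1@Q0 runs 2, rem=9, I/O yield, promote→Q0. Q0=[P1] Q1=[P2,P3,P4] Q2=[]
t=12-14: P1@Q0 runs 2, rem=7, I/O yield, promote→Q0. Q0=[P1] Q1=[P2,P3,P4] Q2=[]
t=14-16: P1@Q0 runs 2, rem=5, I/O yield, promote→Q0. Q0=[P1] Q1=[P2,P3,P4] Q2=[]
t=16-18: P1@Q0 runs 2, rem=3, I/O yield, promote→Q0. Q0=[P1] Q1=[P2,P3,P4] Q2=[]
t=18-20: P1@Q0 runs 2, rem=1, I/O yield, promote→Q0. Q0=[P1] Q1=[P2,P3,P4] Q2=[]
t=20-21: P1@Q0 runs 1, rem=0, completes. Q0=[] Q1=[P2,P3,P4] Q2=[]
t=21-26: P2@Q1 runs 5, rem=6, quantum used, demote→Q2. Q0=[] Q1=[P3,P4] Q2=[P2]
t=26-31: P3@Q1 runs 5, rem=3, quantum used, demote→Q2. Q0=[] Q1=[P4] Q2=[P2,P3]
t=31-34: P4@Q1 runs 3, rem=0, completes. Q0=[] Q1=[] Q2=[P2,P3]
t=34-40: P2@Q2 runs 6, rem=0, completes. Q0=[] Q1=[] Q2=[P3]
t=40-43: P3@Q2 runs 3, rem=0, completes. Q0=[] Q1=[] Q2=[]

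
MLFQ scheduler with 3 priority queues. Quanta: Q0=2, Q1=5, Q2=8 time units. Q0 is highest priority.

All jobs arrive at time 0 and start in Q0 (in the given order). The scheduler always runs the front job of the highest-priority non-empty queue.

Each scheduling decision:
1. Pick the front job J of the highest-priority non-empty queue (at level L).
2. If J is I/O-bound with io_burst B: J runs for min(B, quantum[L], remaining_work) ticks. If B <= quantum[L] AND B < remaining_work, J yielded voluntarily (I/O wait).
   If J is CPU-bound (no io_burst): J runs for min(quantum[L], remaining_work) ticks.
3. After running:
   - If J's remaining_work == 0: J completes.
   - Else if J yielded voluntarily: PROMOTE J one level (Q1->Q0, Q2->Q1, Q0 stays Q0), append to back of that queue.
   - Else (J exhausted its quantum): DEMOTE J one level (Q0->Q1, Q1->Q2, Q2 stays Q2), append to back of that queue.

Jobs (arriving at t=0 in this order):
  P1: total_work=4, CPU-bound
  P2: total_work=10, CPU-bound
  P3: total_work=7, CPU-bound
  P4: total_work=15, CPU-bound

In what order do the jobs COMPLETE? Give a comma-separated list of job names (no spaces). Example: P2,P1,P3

Answer: P1,P3,P2,P4

Derivation:
t=0-2: P1@Q0 runs 2, rem=2, quantum used, demote→Q1. Q0=[P2,P3,P4] Q1=[P1] Q2=[]
t=2-4: P2@Q0 runs 2, rem=8, quantum used, demote→Q1. Q0=[P3,P4] Q1=[P1,P2] Q2=[]
t=4-6: P3@Q0 runs 2, rem=5, quantum used, demote→Q1. Q0=[P4] Q1=[P1,P2,P3] Q2=[]
t=6-8: P4@Q0 runs 2, rem=13, quantum used, demote→Q1. Q0=[] Q1=[P1,P2,P3,P4] Q2=[]
t=8-10: P1@Q1 runs 2, rem=0, completes. Q0=[] Q1=[P2,P3,P4] Q2=[]
t=10-15: P2@Q1 runs 5, rem=3, quantum used, demote→Q2. Q0=[] Q1=[P3,P4] Q2=[P2]
t=15-20: P3@Q1 runs 5, rem=0, completes. Q0=[] Q1=[P4] Q2=[P2]
t=20-25: P4@Q1 runs 5, rem=8, quantum used, demote→Q2. Q0=[] Q1=[] Q2=[P2,P4]
t=25-28: P2@Q2 runs 3, rem=0, completes. Q0=[] Q1=[] Q2=[P4]
t=28-36: P4@Q2 runs 8, rem=0, completes. Q0=[] Q1=[] Q2=[]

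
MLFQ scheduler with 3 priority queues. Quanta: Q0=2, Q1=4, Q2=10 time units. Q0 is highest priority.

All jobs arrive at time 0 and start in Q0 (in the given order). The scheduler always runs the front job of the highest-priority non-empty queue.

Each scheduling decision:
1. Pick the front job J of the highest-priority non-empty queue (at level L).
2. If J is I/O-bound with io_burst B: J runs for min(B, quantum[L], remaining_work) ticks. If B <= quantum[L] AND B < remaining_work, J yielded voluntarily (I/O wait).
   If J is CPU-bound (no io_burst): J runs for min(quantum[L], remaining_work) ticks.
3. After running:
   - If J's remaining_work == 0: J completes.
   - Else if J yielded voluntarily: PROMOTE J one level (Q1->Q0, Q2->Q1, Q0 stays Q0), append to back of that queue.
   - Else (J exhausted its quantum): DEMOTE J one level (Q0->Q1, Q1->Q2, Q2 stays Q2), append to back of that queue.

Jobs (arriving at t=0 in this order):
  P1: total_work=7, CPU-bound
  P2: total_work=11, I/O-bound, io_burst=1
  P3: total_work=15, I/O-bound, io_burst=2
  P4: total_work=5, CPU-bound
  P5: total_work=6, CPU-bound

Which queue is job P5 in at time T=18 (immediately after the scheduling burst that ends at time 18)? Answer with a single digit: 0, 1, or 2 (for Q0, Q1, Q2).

t=0-2: P1@Q0 runs 2, rem=5, quantum used, demote→Q1. Q0=[P2,P3,P4,P5] Q1=[P1] Q2=[]
t=2-3: P2@Q0 runs 1, rem=10, I/O yield, promote→Q0. Q0=[P3,P4,P5,P2] Q1=[P1] Q2=[]
t=3-5: P3@Q0 runs 2, rem=13, I/O yield, promote→Q0. Q0=[P4,P5,P2,P3] Q1=[P1] Q2=[]
t=5-7: P4@Q0 runs 2, rem=3, quantum used, demote→Q1. Q0=[P5,P2,P3] Q1=[P1,P4] Q2=[]
t=7-9: P5@Q0 runs 2, rem=4, quantum used, demote→Q1. Q0=[P2,P3] Q1=[P1,P4,P5] Q2=[]
t=9-10: P2@Q0 runs 1, rem=9, I/O yield, promote→Q0. Q0=[P3,P2] Q1=[P1,P4,P5] Q2=[]
t=10-12: P3@Q0 runs 2, rem=11, I/O yield, promote→Q0. Q0=[P2,P3] Q1=[P1,P4,P5] Q2=[]
t=12-13: P2@Q0 runs 1, rem=8, I/O yield, promote→Q0. Q0=[P3,P2] Q1=[P1,P4,P5] Q2=[]
t=13-15: P3@Q0 runs 2, rem=9, I/O yield, promote→Q0. Q0=[P2,P3] Q1=[P1,P4,P5] Q2=[]
t=15-16: P2@Q0 runs 1, rem=7, I/O yield, promote→Q0. Q0=[P3,P2] Q1=[P1,P4,P5] Q2=[]
t=16-18: P3@Q0 runs 2, rem=7, I/O yield, promote→Q0. Q0=[P2,P3] Q1=[P1,P4,P5] Q2=[]
t=18-19: P2@Q0 runs 1, rem=6, I/O yield, promote→Q0. Q0=[P3,P2] Q1=[P1,P4,P5] Q2=[]
t=19-21: P3@Q0 runs 2, rem=5, I/O yield, promote→Q0. Q0=[P2,P3] Q1=[P1,P4,P5] Q2=[]
t=21-22: P2@Q0 runs 1, rem=5, I/O yield, promote→Q0. Q0=[P3,P2] Q1=[P1,P4,P5] Q2=[]
t=22-24: P3@Q0 runs 2, rem=3, I/O yield, promote→Q0. Q0=[P2,P3] Q1=[P1,P4,P5] Q2=[]
t=24-25: P2@Q0 runs 1, rem=4, I/O yield, promote→Q0. Q0=[P3,P2] Q1=[P1,P4,P5] Q2=[]
t=25-27: P3@Q0 runs 2, rem=1, I/O yield, promote→Q0. Q0=[P2,P3] Q1=[P1,P4,P5] Q2=[]
t=27-28: P2@Q0 runs 1, rem=3, I/O yield, promote→Q0. Q0=[P3,P2] Q1=[P1,P4,P5] Q2=[]
t=28-29: P3@Q0 runs 1, rem=0, completes. Q0=[P2] Q1=[P1,P4,P5] Q2=[]
t=29-30: P2@Q0 runs 1, rem=2, I/O yield, promote→Q0. Q0=[P2] Q1=[P1,P4,P5] Q2=[]
t=30-31: P2@Q0 runs 1, rem=1, I/O yield, promote→Q0. Q0=[P2] Q1=[P1,P4,P5] Q2=[]
t=31-32: P2@Q0 runs 1, rem=0, completes. Q0=[] Q1=[P1,P4,P5] Q2=[]
t=32-36: P1@Q1 runs 4, rem=1, quantum used, demote→Q2. Q0=[] Q1=[P4,P5] Q2=[P1]
t=36-39: P4@Q1 runs 3, rem=0, completes. Q0=[] Q1=[P5] Q2=[P1]
t=39-43: P5@Q1 runs 4, rem=0, completes. Q0=[] Q1=[] Q2=[P1]
t=43-44: P1@Q2 runs 1, rem=0, completes. Q0=[] Q1=[] Q2=[]

Answer: 1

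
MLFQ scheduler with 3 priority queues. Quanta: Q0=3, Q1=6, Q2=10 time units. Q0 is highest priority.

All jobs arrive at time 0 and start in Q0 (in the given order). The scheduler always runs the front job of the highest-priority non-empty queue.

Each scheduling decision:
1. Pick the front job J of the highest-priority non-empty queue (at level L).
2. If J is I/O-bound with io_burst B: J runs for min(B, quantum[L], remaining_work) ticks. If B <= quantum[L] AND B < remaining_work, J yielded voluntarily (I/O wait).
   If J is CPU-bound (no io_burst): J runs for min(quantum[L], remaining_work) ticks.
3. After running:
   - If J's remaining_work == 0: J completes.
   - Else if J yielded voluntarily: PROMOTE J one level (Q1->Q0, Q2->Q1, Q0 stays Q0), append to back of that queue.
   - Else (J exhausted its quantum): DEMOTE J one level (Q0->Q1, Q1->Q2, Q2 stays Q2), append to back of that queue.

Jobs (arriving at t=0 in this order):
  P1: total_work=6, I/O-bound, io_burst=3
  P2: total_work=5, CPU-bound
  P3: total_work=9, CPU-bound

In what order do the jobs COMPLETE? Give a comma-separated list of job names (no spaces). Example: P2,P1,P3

t=0-3: P1@Q0 runs 3, rem=3, I/O yield, promote→Q0. Q0=[P2,P3,P1] Q1=[] Q2=[]
t=3-6: P2@Q0 runs 3, rem=2, quantum used, demote→Q1. Q0=[P3,P1] Q1=[P2] Q2=[]
t=6-9: P3@Q0 runs 3, rem=6, quantum used, demote→Q1. Q0=[P1] Q1=[P2,P3] Q2=[]
t=9-12: P1@Q0 runs 3, rem=0, completes. Q0=[] Q1=[P2,P3] Q2=[]
t=12-14: P2@Q1 runs 2, rem=0, completes. Q0=[] Q1=[P3] Q2=[]
t=14-20: P3@Q1 runs 6, rem=0, completes. Q0=[] Q1=[] Q2=[]

Answer: P1,P2,P3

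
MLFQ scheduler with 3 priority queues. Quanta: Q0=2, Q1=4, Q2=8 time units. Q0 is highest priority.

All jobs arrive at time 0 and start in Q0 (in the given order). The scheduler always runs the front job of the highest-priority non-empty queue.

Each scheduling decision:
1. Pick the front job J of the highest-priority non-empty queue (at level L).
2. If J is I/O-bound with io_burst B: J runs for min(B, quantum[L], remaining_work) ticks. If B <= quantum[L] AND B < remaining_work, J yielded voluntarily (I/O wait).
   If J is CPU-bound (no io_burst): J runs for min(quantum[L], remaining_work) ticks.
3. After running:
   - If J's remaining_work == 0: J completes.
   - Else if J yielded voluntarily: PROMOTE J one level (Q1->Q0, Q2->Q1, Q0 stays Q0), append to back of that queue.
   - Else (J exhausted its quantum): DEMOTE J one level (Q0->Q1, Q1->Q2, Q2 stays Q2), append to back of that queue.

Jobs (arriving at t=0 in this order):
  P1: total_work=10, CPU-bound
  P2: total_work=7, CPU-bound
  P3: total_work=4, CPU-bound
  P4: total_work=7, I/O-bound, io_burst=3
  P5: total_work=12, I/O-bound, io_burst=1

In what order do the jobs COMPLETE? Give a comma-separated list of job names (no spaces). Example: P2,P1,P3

t=0-2: P1@Q0 runs 2, rem=8, quantum used, demote→Q1. Q0=[P2,P3,P4,P5] Q1=[P1] Q2=[]
t=2-4: P2@Q0 runs 2, rem=5, quantum used, demote→Q1. Q0=[P3,P4,P5] Q1=[P1,P2] Q2=[]
t=4-6: P3@Q0 runs 2, rem=2, quantum used, demote→Q1. Q0=[P4,P5] Q1=[P1,P2,P3] Q2=[]
t=6-8: P4@Q0 runs 2, rem=5, quantum used, demote→Q1. Q0=[P5] Q1=[P1,P2,P3,P4] Q2=[]
t=8-9: P5@Q0 runs 1, rem=11, I/O yield, promote→Q0. Q0=[P5] Q1=[P1,P2,P3,P4] Q2=[]
t=9-10: P5@Q0 runs 1, rem=10, I/O yield, promote→Q0. Q0=[P5] Q1=[P1,P2,P3,P4] Q2=[]
t=10-11: P5@Q0 runs 1, rem=9, I/O yield, promote→Q0. Q0=[P5] Q1=[P1,P2,P3,P4] Q2=[]
t=11-12: P5@Q0 runs 1, rem=8, I/O yield, promote→Q0. Q0=[P5] Q1=[P1,P2,P3,P4] Q2=[]
t=12-13: P5@Q0 runs 1, rem=7, I/O yield, promote→Q0. Q0=[P5] Q1=[P1,P2,P3,P4] Q2=[]
t=13-14: P5@Q0 runs 1, rem=6, I/O yield, promote→Q0. Q0=[P5] Q1=[P1,P2,P3,P4] Q2=[]
t=14-15: P5@Q0 runs 1, rem=5, I/O yield, promote→Q0. Q0=[P5] Q1=[P1,P2,P3,P4] Q2=[]
t=15-16: P5@Q0 runs 1, rem=4, I/O yield, promote→Q0. Q0=[P5] Q1=[P1,P2,P3,P4] Q2=[]
t=16-17: P5@Q0 runs 1, rem=3, I/O yield, promote→Q0. Q0=[P5] Q1=[P1,P2,P3,P4] Q2=[]
t=17-18: P5@Q0 runs 1, rem=2, I/O yield, promote→Q0. Q0=[P5] Q1=[P1,P2,P3,P4] Q2=[]
t=18-19: P5@Q0 runs 1, rem=1, I/O yield, promote→Q0. Q0=[P5] Q1=[P1,P2,P3,P4] Q2=[]
t=19-20: P5@Q0 runs 1, rem=0, completes. Q0=[] Q1=[P1,P2,P3,P4] Q2=[]
t=20-24: P1@Q1 runs 4, rem=4, quantum used, demote→Q2. Q0=[] Q1=[P2,P3,P4] Q2=[P1]
t=24-28: P2@Q1 runs 4, rem=1, quantum used, demote→Q2. Q0=[] Q1=[P3,P4] Q2=[P1,P2]
t=28-30: P3@Q1 runs 2, rem=0, completes. Q0=[] Q1=[P4] Q2=[P1,P2]
t=30-33: P4@Q1 runs 3, rem=2, I/O yield, promote→Q0. Q0=[P4] Q1=[] Q2=[P1,P2]
t=33-35: P4@Q0 runs 2, rem=0, completes. Q0=[] Q1=[] Q2=[P1,P2]
t=35-39: P1@Q2 runs 4, rem=0, completes. Q0=[] Q1=[] Q2=[P2]
t=39-40: P2@Q2 runs 1, rem=0, completes. Q0=[] Q1=[] Q2=[]

Answer: P5,P3,P4,P1,P2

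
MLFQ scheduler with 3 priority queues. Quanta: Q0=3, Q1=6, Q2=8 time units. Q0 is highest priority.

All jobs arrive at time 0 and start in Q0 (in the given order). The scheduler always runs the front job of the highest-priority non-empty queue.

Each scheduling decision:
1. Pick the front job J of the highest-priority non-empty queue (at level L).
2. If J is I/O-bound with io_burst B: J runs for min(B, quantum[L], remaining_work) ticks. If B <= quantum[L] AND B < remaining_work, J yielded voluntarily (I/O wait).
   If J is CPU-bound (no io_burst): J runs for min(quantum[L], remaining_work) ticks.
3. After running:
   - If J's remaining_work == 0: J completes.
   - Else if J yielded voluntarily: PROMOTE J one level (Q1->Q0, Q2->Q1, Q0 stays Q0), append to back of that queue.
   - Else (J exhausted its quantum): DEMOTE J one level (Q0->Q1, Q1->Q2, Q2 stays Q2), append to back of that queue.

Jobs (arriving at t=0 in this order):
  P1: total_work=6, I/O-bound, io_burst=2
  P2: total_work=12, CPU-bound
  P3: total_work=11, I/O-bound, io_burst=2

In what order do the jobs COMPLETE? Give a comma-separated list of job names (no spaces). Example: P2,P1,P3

Answer: P1,P3,P2

Derivation:
t=0-2: P1@Q0 runs 2, rem=4, I/O yield, promote→Q0. Q0=[P2,P3,P1] Q1=[] Q2=[]
t=2-5: P2@Q0 runs 3, rem=9, quantum used, demote→Q1. Q0=[P3,P1] Q1=[P2] Q2=[]
t=5-7: P3@Q0 runs 2, rem=9, I/O yield, promote→Q0. Q0=[P1,P3] Q1=[P2] Q2=[]
t=7-9: P1@Q0 runs 2, rem=2, I/O yield, promote→Q0. Q0=[P3,P1] Q1=[P2] Q2=[]
t=9-11: P3@Q0 runs 2, rem=7, I/O yield, promote→Q0. Q0=[P1,P3] Q1=[P2] Q2=[]
t=11-13: P1@Q0 runs 2, rem=0, completes. Q0=[P3] Q1=[P2] Q2=[]
t=13-15: P3@Q0 runs 2, rem=5, I/O yield, promote→Q0. Q0=[P3] Q1=[P2] Q2=[]
t=15-17: P3@Q0 runs 2, rem=3, I/O yield, promote→Q0. Q0=[P3] Q1=[P2] Q2=[]
t=17-19: P3@Q0 runs 2, rem=1, I/O yield, promote→Q0. Q0=[P3] Q1=[P2] Q2=[]
t=19-20: P3@Q0 runs 1, rem=0, completes. Q0=[] Q1=[P2] Q2=[]
t=20-26: P2@Q1 runs 6, rem=3, quantum used, demote→Q2. Q0=[] Q1=[] Q2=[P2]
t=26-29: P2@Q2 runs 3, rem=0, completes. Q0=[] Q1=[] Q2=[]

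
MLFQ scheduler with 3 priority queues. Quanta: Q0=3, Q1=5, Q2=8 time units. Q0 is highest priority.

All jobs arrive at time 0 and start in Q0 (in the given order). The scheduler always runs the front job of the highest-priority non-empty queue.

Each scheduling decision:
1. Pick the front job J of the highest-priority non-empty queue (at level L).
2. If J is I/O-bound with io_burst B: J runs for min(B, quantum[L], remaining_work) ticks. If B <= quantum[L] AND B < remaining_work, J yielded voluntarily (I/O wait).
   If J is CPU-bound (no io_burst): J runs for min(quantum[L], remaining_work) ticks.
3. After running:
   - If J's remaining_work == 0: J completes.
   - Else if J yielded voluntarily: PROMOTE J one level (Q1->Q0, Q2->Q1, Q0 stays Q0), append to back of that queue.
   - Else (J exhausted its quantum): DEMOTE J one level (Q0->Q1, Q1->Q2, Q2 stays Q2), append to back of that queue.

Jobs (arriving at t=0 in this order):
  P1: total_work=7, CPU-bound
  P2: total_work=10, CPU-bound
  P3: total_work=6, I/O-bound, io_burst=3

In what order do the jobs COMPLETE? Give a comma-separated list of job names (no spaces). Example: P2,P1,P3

Answer: P3,P1,P2

Derivation:
t=0-3: P1@Q0 runs 3, rem=4, quantum used, demote→Q1. Q0=[P2,P3] Q1=[P1] Q2=[]
t=3-6: P2@Q0 runs 3, rem=7, quantum used, demote→Q1. Q0=[P3] Q1=[P1,P2] Q2=[]
t=6-9: P3@Q0 runs 3, rem=3, I/O yield, promote→Q0. Q0=[P3] Q1=[P1,P2] Q2=[]
t=9-12: P3@Q0 runs 3, rem=0, completes. Q0=[] Q1=[P1,P2] Q2=[]
t=12-16: P1@Q1 runs 4, rem=0, completes. Q0=[] Q1=[P2] Q2=[]
t=16-21: P2@Q1 runs 5, rem=2, quantum used, demote→Q2. Q0=[] Q1=[] Q2=[P2]
t=21-23: P2@Q2 runs 2, rem=0, completes. Q0=[] Q1=[] Q2=[]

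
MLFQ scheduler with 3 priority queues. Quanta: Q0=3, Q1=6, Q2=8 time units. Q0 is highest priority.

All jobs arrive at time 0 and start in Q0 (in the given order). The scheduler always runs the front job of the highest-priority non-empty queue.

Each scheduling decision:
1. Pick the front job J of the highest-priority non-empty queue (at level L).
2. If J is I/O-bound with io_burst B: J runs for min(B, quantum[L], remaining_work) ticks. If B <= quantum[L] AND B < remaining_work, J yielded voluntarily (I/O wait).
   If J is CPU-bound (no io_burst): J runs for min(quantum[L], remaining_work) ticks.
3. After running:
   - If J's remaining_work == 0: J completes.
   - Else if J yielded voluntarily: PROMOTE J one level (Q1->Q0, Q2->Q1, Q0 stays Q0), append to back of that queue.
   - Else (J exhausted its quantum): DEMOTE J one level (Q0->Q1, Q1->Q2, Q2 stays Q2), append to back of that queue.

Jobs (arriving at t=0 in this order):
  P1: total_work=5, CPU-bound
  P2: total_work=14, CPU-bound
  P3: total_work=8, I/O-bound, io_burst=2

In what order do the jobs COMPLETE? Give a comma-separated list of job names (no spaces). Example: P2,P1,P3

t=0-3: P1@Q0 runs 3, rem=2, quantum used, demote→Q1. Q0=[P2,P3] Q1=[P1] Q2=[]
t=3-6: P2@Q0 runs 3, rem=11, quantum used, demote→Q1. Q0=[P3] Q1=[P1,P2] Q2=[]
t=6-8: P3@Q0 runs 2, rem=6, I/O yield, promote→Q0. Q0=[P3] Q1=[P1,P2] Q2=[]
t=8-10: P3@Q0 runs 2, rem=4, I/O yield, promote→Q0. Q0=[P3] Q1=[P1,P2] Q2=[]
t=10-12: P3@Q0 runs 2, rem=2, I/O yield, promote→Q0. Q0=[P3] Q1=[P1,P2] Q2=[]
t=12-14: P3@Q0 runs 2, rem=0, completes. Q0=[] Q1=[P1,P2] Q2=[]
t=14-16: P1@Q1 runs 2, rem=0, completes. Q0=[] Q1=[P2] Q2=[]
t=16-22: P2@Q1 runs 6, rem=5, quantum used, demote→Q2. Q0=[] Q1=[] Q2=[P2]
t=22-27: P2@Q2 runs 5, rem=0, completes. Q0=[] Q1=[] Q2=[]

Answer: P3,P1,P2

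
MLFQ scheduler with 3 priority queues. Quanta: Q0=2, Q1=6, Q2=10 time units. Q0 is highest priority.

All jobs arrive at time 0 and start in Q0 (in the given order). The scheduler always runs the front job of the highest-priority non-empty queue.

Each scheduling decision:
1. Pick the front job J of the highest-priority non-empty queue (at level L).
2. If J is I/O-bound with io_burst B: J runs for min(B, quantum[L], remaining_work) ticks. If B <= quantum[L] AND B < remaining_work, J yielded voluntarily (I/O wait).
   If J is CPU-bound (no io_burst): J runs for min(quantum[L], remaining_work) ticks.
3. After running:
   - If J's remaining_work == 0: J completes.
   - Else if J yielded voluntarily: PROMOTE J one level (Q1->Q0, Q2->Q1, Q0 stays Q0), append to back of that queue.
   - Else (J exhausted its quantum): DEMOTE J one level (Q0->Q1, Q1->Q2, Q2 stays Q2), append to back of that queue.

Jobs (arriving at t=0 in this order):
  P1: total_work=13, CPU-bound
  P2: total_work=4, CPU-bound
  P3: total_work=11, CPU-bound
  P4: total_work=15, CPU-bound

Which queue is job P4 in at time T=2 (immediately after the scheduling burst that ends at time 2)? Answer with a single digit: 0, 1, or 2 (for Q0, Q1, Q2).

t=0-2: P1@Q0 runs 2, rem=11, quantum used, demote→Q1. Q0=[P2,P3,P4] Q1=[P1] Q2=[]
t=2-4: P2@Q0 runs 2, rem=2, quantum used, demote→Q1. Q0=[P3,P4] Q1=[P1,P2] Q2=[]
t=4-6: P3@Q0 runs 2, rem=9, quantum used, demote→Q1. Q0=[P4] Q1=[P1,P2,P3] Q2=[]
t=6-8: P4@Q0 runs 2, rem=13, quantum used, demote→Q1. Q0=[] Q1=[P1,P2,P3,P4] Q2=[]
t=8-14: P1@Q1 runs 6, rem=5, quantum used, demote→Q2. Q0=[] Q1=[P2,P3,P4] Q2=[P1]
t=14-16: P2@Q1 runs 2, rem=0, completes. Q0=[] Q1=[P3,P4] Q2=[P1]
t=16-22: P3@Q1 runs 6, rem=3, quantum used, demote→Q2. Q0=[] Q1=[P4] Q2=[P1,P3]
t=22-28: P4@Q1 runs 6, rem=7, quantum used, demote→Q2. Q0=[] Q1=[] Q2=[P1,P3,P4]
t=28-33: P1@Q2 runs 5, rem=0, completes. Q0=[] Q1=[] Q2=[P3,P4]
t=33-36: P3@Q2 runs 3, rem=0, completes. Q0=[] Q1=[] Q2=[P4]
t=36-43: P4@Q2 runs 7, rem=0, completes. Q0=[] Q1=[] Q2=[]

Answer: 0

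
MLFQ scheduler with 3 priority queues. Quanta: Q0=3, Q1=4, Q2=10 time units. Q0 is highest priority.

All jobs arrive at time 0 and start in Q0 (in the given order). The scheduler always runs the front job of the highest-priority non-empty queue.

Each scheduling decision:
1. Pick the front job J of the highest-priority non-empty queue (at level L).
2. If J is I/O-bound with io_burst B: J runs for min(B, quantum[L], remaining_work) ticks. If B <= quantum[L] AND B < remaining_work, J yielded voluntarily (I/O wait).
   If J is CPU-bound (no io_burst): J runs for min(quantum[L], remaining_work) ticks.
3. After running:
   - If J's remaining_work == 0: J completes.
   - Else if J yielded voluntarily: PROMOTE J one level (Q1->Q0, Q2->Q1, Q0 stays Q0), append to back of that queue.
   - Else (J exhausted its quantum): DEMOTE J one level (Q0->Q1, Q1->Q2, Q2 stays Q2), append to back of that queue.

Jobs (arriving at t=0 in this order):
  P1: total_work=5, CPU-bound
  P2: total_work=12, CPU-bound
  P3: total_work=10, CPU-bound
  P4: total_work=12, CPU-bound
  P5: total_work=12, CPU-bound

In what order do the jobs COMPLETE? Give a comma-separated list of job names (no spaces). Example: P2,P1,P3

t=0-3: P1@Q0 runs 3, rem=2, quantum used, demote→Q1. Q0=[P2,P3,P4,P5] Q1=[P1] Q2=[]
t=3-6: P2@Q0 runs 3, rem=9, quantum used, demote→Q1. Q0=[P3,P4,P5] Q1=[P1,P2] Q2=[]
t=6-9: P3@Q0 runs 3, rem=7, quantum used, demote→Q1. Q0=[P4,P5] Q1=[P1,P2,P3] Q2=[]
t=9-12: P4@Q0 runs 3, rem=9, quantum used, demote→Q1. Q0=[P5] Q1=[P1,P2,P3,P4] Q2=[]
t=12-15: P5@Q0 runs 3, rem=9, quantum used, demote→Q1. Q0=[] Q1=[P1,P2,P3,P4,P5] Q2=[]
t=15-17: P1@Q1 runs 2, rem=0, completes. Q0=[] Q1=[P2,P3,P4,P5] Q2=[]
t=17-21: P2@Q1 runs 4, rem=5, quantum used, demote→Q2. Q0=[] Q1=[P3,P4,P5] Q2=[P2]
t=21-25: P3@Q1 runs 4, rem=3, quantum used, demote→Q2. Q0=[] Q1=[P4,P5] Q2=[P2,P3]
t=25-29: P4@Q1 runs 4, rem=5, quantum used, demote→Q2. Q0=[] Q1=[P5] Q2=[P2,P3,P4]
t=29-33: P5@Q1 runs 4, rem=5, quantum used, demote→Q2. Q0=[] Q1=[] Q2=[P2,P3,P4,P5]
t=33-38: P2@Q2 runs 5, rem=0, completes. Q0=[] Q1=[] Q2=[P3,P4,P5]
t=38-41: P3@Q2 runs 3, rem=0, completes. Q0=[] Q1=[] Q2=[P4,P5]
t=41-46: P4@Q2 runs 5, rem=0, completes. Q0=[] Q1=[] Q2=[P5]
t=46-51: P5@Q2 runs 5, rem=0, completes. Q0=[] Q1=[] Q2=[]

Answer: P1,P2,P3,P4,P5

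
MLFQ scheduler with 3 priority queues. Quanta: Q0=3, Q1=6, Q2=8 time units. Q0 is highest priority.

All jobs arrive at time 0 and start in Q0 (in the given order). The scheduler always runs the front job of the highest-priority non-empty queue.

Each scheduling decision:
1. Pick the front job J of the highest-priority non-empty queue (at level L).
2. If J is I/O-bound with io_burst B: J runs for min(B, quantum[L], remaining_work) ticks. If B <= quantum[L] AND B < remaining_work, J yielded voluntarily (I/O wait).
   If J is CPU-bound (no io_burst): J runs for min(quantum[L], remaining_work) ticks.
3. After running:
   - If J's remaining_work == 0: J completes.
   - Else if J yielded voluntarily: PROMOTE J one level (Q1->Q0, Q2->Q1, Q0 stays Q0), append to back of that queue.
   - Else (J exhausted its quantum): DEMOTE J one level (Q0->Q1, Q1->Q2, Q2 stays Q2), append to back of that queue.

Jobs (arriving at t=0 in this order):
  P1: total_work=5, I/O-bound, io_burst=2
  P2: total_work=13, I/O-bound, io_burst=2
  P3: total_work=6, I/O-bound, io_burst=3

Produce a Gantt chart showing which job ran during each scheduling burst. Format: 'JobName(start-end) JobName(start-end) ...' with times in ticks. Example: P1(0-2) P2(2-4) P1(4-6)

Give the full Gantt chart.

t=0-2: P1@Q0 runs 2, rem=3, I/O yield, promote→Q0. Q0=[P2,P3,P1] Q1=[] Q2=[]
t=2-4: P2@Q0 runs 2, rem=11, I/O yield, promote→Q0. Q0=[P3,P1,P2] Q1=[] Q2=[]
t=4-7: P3@Q0 runs 3, rem=3, I/O yield, promote→Q0. Q0=[P1,P2,P3] Q1=[] Q2=[]
t=7-9: P1@Q0 runs 2, rem=1, I/O yield, promote→Q0. Q0=[P2,P3,P1] Q1=[] Q2=[]
t=9-11: P2@Q0 runs 2, rem=9, I/O yield, promote→Q0. Q0=[P3,P1,P2] Q1=[] Q2=[]
t=11-14: P3@Q0 runs 3, rem=0, completes. Q0=[P1,P2] Q1=[] Q2=[]
t=14-15: P1@Q0 runs 1, rem=0, completes. Q0=[P2] Q1=[] Q2=[]
t=15-17: P2@Q0 runs 2, rem=7, I/O yield, promote→Q0. Q0=[P2] Q1=[] Q2=[]
t=17-19: P2@Q0 runs 2, rem=5, I/O yield, promote→Q0. Q0=[P2] Q1=[] Q2=[]
t=19-21: P2@Q0 runs 2, rem=3, I/O yield, promote→Q0. Q0=[P2] Q1=[] Q2=[]
t=21-23: P2@Q0 runs 2, rem=1, I/O yield, promote→Q0. Q0=[P2] Q1=[] Q2=[]
t=23-24: P2@Q0 runs 1, rem=0, completes. Q0=[] Q1=[] Q2=[]

Answer: P1(0-2) P2(2-4) P3(4-7) P1(7-9) P2(9-11) P3(11-14) P1(14-15) P2(15-17) P2(17-19) P2(19-21) P2(21-23) P2(23-24)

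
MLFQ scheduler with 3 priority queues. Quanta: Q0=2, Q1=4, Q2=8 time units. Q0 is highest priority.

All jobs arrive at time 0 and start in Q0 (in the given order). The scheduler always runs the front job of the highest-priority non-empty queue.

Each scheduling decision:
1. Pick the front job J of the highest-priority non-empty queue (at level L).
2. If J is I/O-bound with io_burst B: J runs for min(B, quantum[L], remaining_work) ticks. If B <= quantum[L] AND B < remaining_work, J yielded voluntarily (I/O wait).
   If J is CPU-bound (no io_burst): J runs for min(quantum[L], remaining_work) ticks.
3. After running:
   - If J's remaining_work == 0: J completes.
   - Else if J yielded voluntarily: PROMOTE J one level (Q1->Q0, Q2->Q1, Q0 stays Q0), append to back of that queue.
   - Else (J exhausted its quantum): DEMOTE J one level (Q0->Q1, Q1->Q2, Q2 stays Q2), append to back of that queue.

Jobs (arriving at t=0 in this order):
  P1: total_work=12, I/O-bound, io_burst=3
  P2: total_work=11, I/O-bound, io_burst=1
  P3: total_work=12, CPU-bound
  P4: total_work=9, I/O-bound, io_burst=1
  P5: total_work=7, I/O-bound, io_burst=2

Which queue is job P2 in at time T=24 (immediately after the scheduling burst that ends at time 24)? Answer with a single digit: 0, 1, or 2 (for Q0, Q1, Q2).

t=0-2: P1@Q0 runs 2, rem=10, quantum used, demote→Q1. Q0=[P2,P3,P4,P5] Q1=[P1] Q2=[]
t=2-3: P2@Q0 runs 1, rem=10, I/O yield, promote→Q0. Q0=[P3,P4,P5,P2] Q1=[P1] Q2=[]
t=3-5: P3@Q0 runs 2, rem=10, quantum used, demote→Q1. Q0=[P4,P5,P2] Q1=[P1,P3] Q2=[]
t=5-6: P4@Q0 runs 1, rem=8, I/O yield, promote→Q0. Q0=[P5,P2,P4] Q1=[P1,P3] Q2=[]
t=6-8: P5@Q0 runs 2, rem=5, I/O yield, promote→Q0. Q0=[P2,P4,P5] Q1=[P1,P3] Q2=[]
t=8-9: P2@Q0 runs 1, rem=9, I/O yield, promote→Q0. Q0=[P4,P5,P2] Q1=[P1,P3] Q2=[]
t=9-10: P4@Q0 runs 1, rem=7, I/O yield, promote→Q0. Q0=[P5,P2,P4] Q1=[P1,P3] Q2=[]
t=10-12: P5@Q0 runs 2, rem=3, I/O yield, promote→Q0. Q0=[P2,P4,P5] Q1=[P1,P3] Q2=[]
t=12-13: P2@Q0 runs 1, rem=8, I/O yield, promote→Q0. Q0=[P4,P5,P2] Q1=[P1,P3] Q2=[]
t=13-14: P4@Q0 runs 1, rem=6, I/O yield, promote→Q0. Q0=[P5,P2,P4] Q1=[P1,P3] Q2=[]
t=14-16: P5@Q0 runs 2, rem=1, I/O yield, promote→Q0. Q0=[P2,P4,P5] Q1=[P1,P3] Q2=[]
t=16-17: P2@Q0 runs 1, rem=7, I/O yield, promote→Q0. Q0=[P4,P5,P2] Q1=[P1,P3] Q2=[]
t=17-18: P4@Q0 runs 1, rem=5, I/O yield, promote→Q0. Q0=[P5,P2,P4] Q1=[P1,P3] Q2=[]
t=18-19: P5@Q0 runs 1, rem=0, completes. Q0=[P2,P4] Q1=[P1,P3] Q2=[]
t=19-20: P2@Q0 runs 1, rem=6, I/O yield, promote→Q0. Q0=[P4,P2] Q1=[P1,P3] Q2=[]
t=20-21: P4@Q0 runs 1, rem=4, I/O yield, promote→Q0. Q0=[P2,P4] Q1=[P1,P3] Q2=[]
t=21-22: P2@Q0 runs 1, rem=5, I/O yield, promote→Q0. Q0=[P4,P2] Q1=[P1,P3] Q2=[]
t=22-23: P4@Q0 runs 1, rem=3, I/O yield, promote→Q0. Q0=[P2,P4] Q1=[P1,P3] Q2=[]
t=23-24: P2@Q0 runs 1, rem=4, I/O yield, promote→Q0. Q0=[P4,P2] Q1=[P1,P3] Q2=[]
t=24-25: P4@Q0 runs 1, rem=2, I/O yield, promote→Q0. Q0=[P2,P4] Q1=[P1,P3] Q2=[]
t=25-26: P2@Q0 runs 1, rem=3, I/O yield, promote→Q0. Q0=[P4,P2] Q1=[P1,P3] Q2=[]
t=26-27: P4@Q0 runs 1, rem=1, I/O yield, promote→Q0. Q0=[P2,P4] Q1=[P1,P3] Q2=[]
t=27-28: P2@Q0 runs 1, rem=2, I/O yield, promote→Q0. Q0=[P4,P2] Q1=[P1,P3] Q2=[]
t=28-29: P4@Q0 runs 1, rem=0, completes. Q0=[P2] Q1=[P1,P3] Q2=[]
t=29-30: P2@Q0 runs 1, rem=1, I/O yield, promote→Q0. Q0=[P2] Q1=[P1,P3] Q2=[]
t=30-31: P2@Q0 runs 1, rem=0, completes. Q0=[] Q1=[P1,P3] Q2=[]
t=31-34: P1@Q1 runs 3, rem=7, I/O yield, promote→Q0. Q0=[P1] Q1=[P3] Q2=[]
t=34-36: P1@Q0 runs 2, rem=5, quantum used, demote→Q1. Q0=[] Q1=[P3,P1] Q2=[]
t=36-40: P3@Q1 runs 4, rem=6, quantum used, demote→Q2. Q0=[] Q1=[P1] Q2=[P3]
t=40-43: P1@Q1 runs 3, rem=2, I/O yield, promote→Q0. Q0=[P1] Q1=[] Q2=[P3]
t=43-45: P1@Q0 runs 2, rem=0, completes. Q0=[] Q1=[] Q2=[P3]
t=45-51: P3@Q2 runs 6, rem=0, completes. Q0=[] Q1=[] Q2=[]

Answer: 0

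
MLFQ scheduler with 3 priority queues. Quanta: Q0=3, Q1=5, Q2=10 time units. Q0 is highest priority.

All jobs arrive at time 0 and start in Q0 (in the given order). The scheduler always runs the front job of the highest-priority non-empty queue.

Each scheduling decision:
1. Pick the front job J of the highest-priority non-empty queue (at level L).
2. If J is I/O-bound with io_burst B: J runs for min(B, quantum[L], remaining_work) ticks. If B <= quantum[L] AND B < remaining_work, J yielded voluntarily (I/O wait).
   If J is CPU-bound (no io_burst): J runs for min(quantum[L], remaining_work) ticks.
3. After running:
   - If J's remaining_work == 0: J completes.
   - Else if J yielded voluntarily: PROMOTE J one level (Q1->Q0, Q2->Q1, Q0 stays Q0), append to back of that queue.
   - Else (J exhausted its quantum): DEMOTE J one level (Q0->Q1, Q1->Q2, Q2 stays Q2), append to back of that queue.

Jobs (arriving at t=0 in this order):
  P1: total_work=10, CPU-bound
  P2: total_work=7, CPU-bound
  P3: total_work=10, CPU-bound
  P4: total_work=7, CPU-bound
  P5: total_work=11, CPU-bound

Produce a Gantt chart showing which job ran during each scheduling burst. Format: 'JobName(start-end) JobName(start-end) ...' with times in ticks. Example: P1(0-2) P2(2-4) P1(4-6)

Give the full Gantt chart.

Answer: P1(0-3) P2(3-6) P3(6-9) P4(9-12) P5(12-15) P1(15-20) P2(20-24) P3(24-29) P4(29-33) P5(33-38) P1(38-40) P3(40-42) P5(42-45)

Derivation:
t=0-3: P1@Q0 runs 3, rem=7, quantum used, demote→Q1. Q0=[P2,P3,P4,P5] Q1=[P1] Q2=[]
t=3-6: P2@Q0 runs 3, rem=4, quantum used, demote→Q1. Q0=[P3,P4,P5] Q1=[P1,P2] Q2=[]
t=6-9: P3@Q0 runs 3, rem=7, quantum used, demote→Q1. Q0=[P4,P5] Q1=[P1,P2,P3] Q2=[]
t=9-12: P4@Q0 runs 3, rem=4, quantum used, demote→Q1. Q0=[P5] Q1=[P1,P2,P3,P4] Q2=[]
t=12-15: P5@Q0 runs 3, rem=8, quantum used, demote→Q1. Q0=[] Q1=[P1,P2,P3,P4,P5] Q2=[]
t=15-20: P1@Q1 runs 5, rem=2, quantum used, demote→Q2. Q0=[] Q1=[P2,P3,P4,P5] Q2=[P1]
t=20-24: P2@Q1 runs 4, rem=0, completes. Q0=[] Q1=[P3,P4,P5] Q2=[P1]
t=24-29: P3@Q1 runs 5, rem=2, quantum used, demote→Q2. Q0=[] Q1=[P4,P5] Q2=[P1,P3]
t=29-33: P4@Q1 runs 4, rem=0, completes. Q0=[] Q1=[P5] Q2=[P1,P3]
t=33-38: P5@Q1 runs 5, rem=3, quantum used, demote→Q2. Q0=[] Q1=[] Q2=[P1,P3,P5]
t=38-40: P1@Q2 runs 2, rem=0, completes. Q0=[] Q1=[] Q2=[P3,P5]
t=40-42: P3@Q2 runs 2, rem=0, completes. Q0=[] Q1=[] Q2=[P5]
t=42-45: P5@Q2 runs 3, rem=0, completes. Q0=[] Q1=[] Q2=[]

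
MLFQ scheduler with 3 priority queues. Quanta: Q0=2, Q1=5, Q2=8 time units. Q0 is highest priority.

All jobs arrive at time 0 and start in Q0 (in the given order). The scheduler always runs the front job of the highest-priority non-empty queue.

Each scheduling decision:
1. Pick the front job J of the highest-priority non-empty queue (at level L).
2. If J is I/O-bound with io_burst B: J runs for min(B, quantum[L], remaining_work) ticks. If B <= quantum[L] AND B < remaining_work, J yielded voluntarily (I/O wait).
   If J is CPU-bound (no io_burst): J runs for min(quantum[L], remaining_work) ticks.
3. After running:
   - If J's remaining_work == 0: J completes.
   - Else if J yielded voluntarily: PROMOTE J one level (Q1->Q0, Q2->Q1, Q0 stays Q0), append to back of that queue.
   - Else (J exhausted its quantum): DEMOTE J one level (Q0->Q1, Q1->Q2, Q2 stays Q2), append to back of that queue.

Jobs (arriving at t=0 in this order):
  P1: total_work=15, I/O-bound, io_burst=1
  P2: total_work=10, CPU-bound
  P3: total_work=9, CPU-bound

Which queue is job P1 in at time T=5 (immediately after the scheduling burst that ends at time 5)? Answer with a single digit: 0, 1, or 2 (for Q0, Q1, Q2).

Answer: 0

Derivation:
t=0-1: P1@Q0 runs 1, rem=14, I/O yield, promote→Q0. Q0=[P2,P3,P1] Q1=[] Q2=[]
t=1-3: P2@Q0 runs 2, rem=8, quantum used, demote→Q1. Q0=[P3,P1] Q1=[P2] Q2=[]
t=3-5: P3@Q0 runs 2, rem=7, quantum used, demote→Q1. Q0=[P1] Q1=[P2,P3] Q2=[]
t=5-6: P1@Q0 runs 1, rem=13, I/O yield, promote→Q0. Q0=[P1] Q1=[P2,P3] Q2=[]
t=6-7: P1@Q0 runs 1, rem=12, I/O yield, promote→Q0. Q0=[P1] Q1=[P2,P3] Q2=[]
t=7-8: P1@Q0 runs 1, rem=11, I/O yield, promote→Q0. Q0=[P1] Q1=[P2,P3] Q2=[]
t=8-9: P1@Q0 runs 1, rem=10, I/O yield, promote→Q0. Q0=[P1] Q1=[P2,P3] Q2=[]
t=9-10: P1@Q0 runs 1, rem=9, I/O yield, promote→Q0. Q0=[P1] Q1=[P2,P3] Q2=[]
t=10-11: P1@Q0 runs 1, rem=8, I/O yield, promote→Q0. Q0=[P1] Q1=[P2,P3] Q2=[]
t=11-12: P1@Q0 runs 1, rem=7, I/O yield, promote→Q0. Q0=[P1] Q1=[P2,P3] Q2=[]
t=12-13: P1@Q0 runs 1, rem=6, I/O yield, promote→Q0. Q0=[P1] Q1=[P2,P3] Q2=[]
t=13-14: P1@Q0 runs 1, rem=5, I/O yield, promote→Q0. Q0=[P1] Q1=[P2,P3] Q2=[]
t=14-15: P1@Q0 runs 1, rem=4, I/O yield, promote→Q0. Q0=[P1] Q1=[P2,P3] Q2=[]
t=15-16: P1@Q0 runs 1, rem=3, I/O yield, promote→Q0. Q0=[P1] Q1=[P2,P3] Q2=[]
t=16-17: P1@Q0 runs 1, rem=2, I/O yield, promote→Q0. Q0=[P1] Q1=[P2,P3] Q2=[]
t=17-18: P1@Q0 runs 1, rem=1, I/O yield, promote→Q0. Q0=[P1] Q1=[P2,P3] Q2=[]
t=18-19: P1@Q0 runs 1, rem=0, completes. Q0=[] Q1=[P2,P3] Q2=[]
t=19-24: P2@Q1 runs 5, rem=3, quantum used, demote→Q2. Q0=[] Q1=[P3] Q2=[P2]
t=24-29: P3@Q1 runs 5, rem=2, quantum used, demote→Q2. Q0=[] Q1=[] Q2=[P2,P3]
t=29-32: P2@Q2 runs 3, rem=0, completes. Q0=[] Q1=[] Q2=[P3]
t=32-34: P3@Q2 runs 2, rem=0, completes. Q0=[] Q1=[] Q2=[]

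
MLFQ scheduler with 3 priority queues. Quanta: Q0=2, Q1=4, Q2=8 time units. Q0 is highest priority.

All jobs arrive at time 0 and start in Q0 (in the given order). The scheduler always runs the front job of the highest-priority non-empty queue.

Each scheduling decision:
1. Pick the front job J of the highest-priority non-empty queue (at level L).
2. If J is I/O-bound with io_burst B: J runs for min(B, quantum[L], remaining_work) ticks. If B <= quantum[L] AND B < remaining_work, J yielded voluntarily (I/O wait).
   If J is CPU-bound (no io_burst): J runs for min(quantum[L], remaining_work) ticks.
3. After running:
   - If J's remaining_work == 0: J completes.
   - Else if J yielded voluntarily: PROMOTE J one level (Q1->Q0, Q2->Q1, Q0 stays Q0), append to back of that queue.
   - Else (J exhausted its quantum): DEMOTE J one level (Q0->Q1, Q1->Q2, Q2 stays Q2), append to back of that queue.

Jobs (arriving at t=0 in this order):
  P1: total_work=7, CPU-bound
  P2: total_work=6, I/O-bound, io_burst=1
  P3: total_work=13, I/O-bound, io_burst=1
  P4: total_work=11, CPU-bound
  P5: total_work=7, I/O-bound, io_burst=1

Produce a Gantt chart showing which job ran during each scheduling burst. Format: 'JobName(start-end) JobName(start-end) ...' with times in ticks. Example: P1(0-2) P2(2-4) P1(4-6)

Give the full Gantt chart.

Answer: P1(0-2) P2(2-3) P3(3-4) P4(4-6) P5(6-7) P2(7-8) P3(8-9) P5(9-10) P2(10-11) P3(11-12) P5(12-13) P2(13-14) P3(14-15) P5(15-16) P2(16-17) P3(17-18) P5(18-19) P2(19-20) P3(20-21) P5(21-22) P3(22-23) P5(23-24) P3(24-25) P3(25-26) P3(26-27) P3(27-28) P3(28-29) P3(29-30) P1(30-34) P4(34-38) P1(38-39) P4(39-44)

Derivation:
t=0-2: P1@Q0 runs 2, rem=5, quantum used, demote→Q1. Q0=[P2,P3,P4,P5] Q1=[P1] Q2=[]
t=2-3: P2@Q0 runs 1, rem=5, I/O yield, promote→Q0. Q0=[P3,P4,P5,P2] Q1=[P1] Q2=[]
t=3-4: P3@Q0 runs 1, rem=12, I/O yield, promote→Q0. Q0=[P4,P5,P2,P3] Q1=[P1] Q2=[]
t=4-6: P4@Q0 runs 2, rem=9, quantum used, demote→Q1. Q0=[P5,P2,P3] Q1=[P1,P4] Q2=[]
t=6-7: P5@Q0 runs 1, rem=6, I/O yield, promote→Q0. Q0=[P2,P3,P5] Q1=[P1,P4] Q2=[]
t=7-8: P2@Q0 runs 1, rem=4, I/O yield, promote→Q0. Q0=[P3,P5,P2] Q1=[P1,P4] Q2=[]
t=8-9: P3@Q0 runs 1, rem=11, I/O yield, promote→Q0. Q0=[P5,P2,P3] Q1=[P1,P4] Q2=[]
t=9-10: P5@Q0 runs 1, rem=5, I/O yield, promote→Q0. Q0=[P2,P3,P5] Q1=[P1,P4] Q2=[]
t=10-11: P2@Q0 runs 1, rem=3, I/O yield, promote→Q0. Q0=[P3,P5,P2] Q1=[P1,P4] Q2=[]
t=11-12: P3@Q0 runs 1, rem=10, I/O yield, promote→Q0. Q0=[P5,P2,P3] Q1=[P1,P4] Q2=[]
t=12-13: P5@Q0 runs 1, rem=4, I/O yield, promote→Q0. Q0=[P2,P3,P5] Q1=[P1,P4] Q2=[]
t=13-14: P2@Q0 runs 1, rem=2, I/O yield, promote→Q0. Q0=[P3,P5,P2] Q1=[P1,P4] Q2=[]
t=14-15: P3@Q0 runs 1, rem=9, I/O yield, promote→Q0. Q0=[P5,P2,P3] Q1=[P1,P4] Q2=[]
t=15-16: P5@Q0 runs 1, rem=3, I/O yield, promote→Q0. Q0=[P2,P3,P5] Q1=[P1,P4] Q2=[]
t=16-17: P2@Q0 runs 1, rem=1, I/O yield, promote→Q0. Q0=[P3,P5,P2] Q1=[P1,P4] Q2=[]
t=17-18: P3@Q0 runs 1, rem=8, I/O yield, promote→Q0. Q0=[P5,P2,P3] Q1=[P1,P4] Q2=[]
t=18-19: P5@Q0 runs 1, rem=2, I/O yield, promote→Q0. Q0=[P2,P3,P5] Q1=[P1,P4] Q2=[]
t=19-20: P2@Q0 runs 1, rem=0, completes. Q0=[P3,P5] Q1=[P1,P4] Q2=[]
t=20-21: P3@Q0 runs 1, rem=7, I/O yield, promote→Q0. Q0=[P5,P3] Q1=[P1,P4] Q2=[]
t=21-22: P5@Q0 runs 1, rem=1, I/O yield, promote→Q0. Q0=[P3,P5] Q1=[P1,P4] Q2=[]
t=22-23: P3@Q0 runs 1, rem=6, I/O yield, promote→Q0. Q0=[P5,P3] Q1=[P1,P4] Q2=[]
t=23-24: P5@Q0 runs 1, rem=0, completes. Q0=[P3] Q1=[P1,P4] Q2=[]
t=24-25: P3@Q0 runs 1, rem=5, I/O yield, promote→Q0. Q0=[P3] Q1=[P1,P4] Q2=[]
t=25-26: P3@Q0 runs 1, rem=4, I/O yield, promote→Q0. Q0=[P3] Q1=[P1,P4] Q2=[]
t=26-27: P3@Q0 runs 1, rem=3, I/O yield, promote→Q0. Q0=[P3] Q1=[P1,P4] Q2=[]
t=27-28: P3@Q0 runs 1, rem=2, I/O yield, promote→Q0. Q0=[P3] Q1=[P1,P4] Q2=[]
t=28-29: P3@Q0 runs 1, rem=1, I/O yield, promote→Q0. Q0=[P3] Q1=[P1,P4] Q2=[]
t=29-30: P3@Q0 runs 1, rem=0, completes. Q0=[] Q1=[P1,P4] Q2=[]
t=30-34: P1@Q1 runs 4, rem=1, quantum used, demote→Q2. Q0=[] Q1=[P4] Q2=[P1]
t=34-38: P4@Q1 runs 4, rem=5, quantum used, demote→Q2. Q0=[] Q1=[] Q2=[P1,P4]
t=38-39: P1@Q2 runs 1, rem=0, completes. Q0=[] Q1=[] Q2=[P4]
t=39-44: P4@Q2 runs 5, rem=0, completes. Q0=[] Q1=[] Q2=[]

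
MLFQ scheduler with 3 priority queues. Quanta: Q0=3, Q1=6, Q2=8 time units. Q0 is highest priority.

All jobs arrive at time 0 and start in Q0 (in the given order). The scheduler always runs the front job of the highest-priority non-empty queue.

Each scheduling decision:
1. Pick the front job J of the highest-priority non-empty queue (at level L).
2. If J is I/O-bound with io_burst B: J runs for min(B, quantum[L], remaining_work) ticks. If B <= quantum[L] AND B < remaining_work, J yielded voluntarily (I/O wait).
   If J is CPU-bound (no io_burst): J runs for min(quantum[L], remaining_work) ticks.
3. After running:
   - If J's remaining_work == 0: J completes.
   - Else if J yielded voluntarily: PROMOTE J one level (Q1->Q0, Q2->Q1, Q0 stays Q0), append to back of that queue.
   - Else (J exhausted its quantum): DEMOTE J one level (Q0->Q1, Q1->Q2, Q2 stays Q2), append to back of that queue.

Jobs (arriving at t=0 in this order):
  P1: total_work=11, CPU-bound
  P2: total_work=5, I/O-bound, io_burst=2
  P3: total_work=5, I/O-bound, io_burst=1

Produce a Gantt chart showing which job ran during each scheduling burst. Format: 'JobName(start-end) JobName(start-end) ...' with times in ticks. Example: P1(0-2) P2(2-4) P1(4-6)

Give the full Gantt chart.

Answer: P1(0-3) P2(3-5) P3(5-6) P2(6-8) P3(8-9) P2(9-10) P3(10-11) P3(11-12) P3(12-13) P1(13-19) P1(19-21)

Derivation:
t=0-3: P1@Q0 runs 3, rem=8, quantum used, demote→Q1. Q0=[P2,P3] Q1=[P1] Q2=[]
t=3-5: P2@Q0 runs 2, rem=3, I/O yield, promote→Q0. Q0=[P3,P2] Q1=[P1] Q2=[]
t=5-6: P3@Q0 runs 1, rem=4, I/O yield, promote→Q0. Q0=[P2,P3] Q1=[P1] Q2=[]
t=6-8: P2@Q0 runs 2, rem=1, I/O yield, promote→Q0. Q0=[P3,P2] Q1=[P1] Q2=[]
t=8-9: P3@Q0 runs 1, rem=3, I/O yield, promote→Q0. Q0=[P2,P3] Q1=[P1] Q2=[]
t=9-10: P2@Q0 runs 1, rem=0, completes. Q0=[P3] Q1=[P1] Q2=[]
t=10-11: P3@Q0 runs 1, rem=2, I/O yield, promote→Q0. Q0=[P3] Q1=[P1] Q2=[]
t=11-12: P3@Q0 runs 1, rem=1, I/O yield, promote→Q0. Q0=[P3] Q1=[P1] Q2=[]
t=12-13: P3@Q0 runs 1, rem=0, completes. Q0=[] Q1=[P1] Q2=[]
t=13-19: P1@Q1 runs 6, rem=2, quantum used, demote→Q2. Q0=[] Q1=[] Q2=[P1]
t=19-21: P1@Q2 runs 2, rem=0, completes. Q0=[] Q1=[] Q2=[]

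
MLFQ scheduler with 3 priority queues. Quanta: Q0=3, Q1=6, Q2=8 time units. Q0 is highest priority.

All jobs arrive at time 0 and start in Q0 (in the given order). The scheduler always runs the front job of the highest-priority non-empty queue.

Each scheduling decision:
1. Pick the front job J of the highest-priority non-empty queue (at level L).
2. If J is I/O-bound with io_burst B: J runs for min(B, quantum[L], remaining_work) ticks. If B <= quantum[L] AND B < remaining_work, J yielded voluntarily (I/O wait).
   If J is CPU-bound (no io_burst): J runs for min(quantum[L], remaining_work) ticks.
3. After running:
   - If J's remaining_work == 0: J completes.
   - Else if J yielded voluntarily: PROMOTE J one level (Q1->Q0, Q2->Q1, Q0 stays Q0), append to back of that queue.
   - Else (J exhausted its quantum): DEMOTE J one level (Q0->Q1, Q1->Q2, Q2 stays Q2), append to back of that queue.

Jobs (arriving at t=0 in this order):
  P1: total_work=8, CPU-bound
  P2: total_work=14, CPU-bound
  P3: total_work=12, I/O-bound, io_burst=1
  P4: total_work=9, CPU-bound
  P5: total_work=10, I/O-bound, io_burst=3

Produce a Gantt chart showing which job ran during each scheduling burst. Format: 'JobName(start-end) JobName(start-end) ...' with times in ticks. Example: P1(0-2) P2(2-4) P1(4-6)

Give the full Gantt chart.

Answer: P1(0-3) P2(3-6) P3(6-7) P4(7-10) P5(10-13) P3(13-14) P5(14-17) P3(17-18) P5(18-21) P3(21-22) P5(22-23) P3(23-24) P3(24-25) P3(25-26) P3(26-27) P3(27-28) P3(28-29) P3(29-30) P3(30-31) P1(31-36) P2(36-42) P4(42-48) P2(48-53)

Derivation:
t=0-3: P1@Q0 runs 3, rem=5, quantum used, demote→Q1. Q0=[P2,P3,P4,P5] Q1=[P1] Q2=[]
t=3-6: P2@Q0 runs 3, rem=11, quantum used, demote→Q1. Q0=[P3,P4,P5] Q1=[P1,P2] Q2=[]
t=6-7: P3@Q0 runs 1, rem=11, I/O yield, promote→Q0. Q0=[P4,P5,P3] Q1=[P1,P2] Q2=[]
t=7-10: P4@Q0 runs 3, rem=6, quantum used, demote→Q1. Q0=[P5,P3] Q1=[P1,P2,P4] Q2=[]
t=10-13: P5@Q0 runs 3, rem=7, I/O yield, promote→Q0. Q0=[P3,P5] Q1=[P1,P2,P4] Q2=[]
t=13-14: P3@Q0 runs 1, rem=10, I/O yield, promote→Q0. Q0=[P5,P3] Q1=[P1,P2,P4] Q2=[]
t=14-17: P5@Q0 runs 3, rem=4, I/O yield, promote→Q0. Q0=[P3,P5] Q1=[P1,P2,P4] Q2=[]
t=17-18: P3@Q0 runs 1, rem=9, I/O yield, promote→Q0. Q0=[P5,P3] Q1=[P1,P2,P4] Q2=[]
t=18-21: P5@Q0 runs 3, rem=1, I/O yield, promote→Q0. Q0=[P3,P5] Q1=[P1,P2,P4] Q2=[]
t=21-22: P3@Q0 runs 1, rem=8, I/O yield, promote→Q0. Q0=[P5,P3] Q1=[P1,P2,P4] Q2=[]
t=22-23: P5@Q0 runs 1, rem=0, completes. Q0=[P3] Q1=[P1,P2,P4] Q2=[]
t=23-24: P3@Q0 runs 1, rem=7, I/O yield, promote→Q0. Q0=[P3] Q1=[P1,P2,P4] Q2=[]
t=24-25: P3@Q0 runs 1, rem=6, I/O yield, promote→Q0. Q0=[P3] Q1=[P1,P2,P4] Q2=[]
t=25-26: P3@Q0 runs 1, rem=5, I/O yield, promote→Q0. Q0=[P3] Q1=[P1,P2,P4] Q2=[]
t=26-27: P3@Q0 runs 1, rem=4, I/O yield, promote→Q0. Q0=[P3] Q1=[P1,P2,P4] Q2=[]
t=27-28: P3@Q0 runs 1, rem=3, I/O yield, promote→Q0. Q0=[P3] Q1=[P1,P2,P4] Q2=[]
t=28-29: P3@Q0 runs 1, rem=2, I/O yield, promote→Q0. Q0=[P3] Q1=[P1,P2,P4] Q2=[]
t=29-30: P3@Q0 runs 1, rem=1, I/O yield, promote→Q0. Q0=[P3] Q1=[P1,P2,P4] Q2=[]
t=30-31: P3@Q0 runs 1, rem=0, completes. Q0=[] Q1=[P1,P2,P4] Q2=[]
t=31-36: P1@Q1 runs 5, rem=0, completes. Q0=[] Q1=[P2,P4] Q2=[]
t=36-42: P2@Q1 runs 6, rem=5, quantum used, demote→Q2. Q0=[] Q1=[P4] Q2=[P2]
t=42-48: P4@Q1 runs 6, rem=0, completes. Q0=[] Q1=[] Q2=[P2]
t=48-53: P2@Q2 runs 5, rem=0, completes. Q0=[] Q1=[] Q2=[]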